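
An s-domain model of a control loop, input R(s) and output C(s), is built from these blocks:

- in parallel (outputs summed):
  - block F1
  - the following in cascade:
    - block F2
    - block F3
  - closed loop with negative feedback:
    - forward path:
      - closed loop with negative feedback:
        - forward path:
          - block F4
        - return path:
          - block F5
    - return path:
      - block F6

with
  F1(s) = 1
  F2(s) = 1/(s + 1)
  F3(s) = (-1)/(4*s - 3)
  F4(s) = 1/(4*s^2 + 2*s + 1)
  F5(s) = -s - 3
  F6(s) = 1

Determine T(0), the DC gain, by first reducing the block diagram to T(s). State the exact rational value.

Step 1 - cascade F2, F3: (-1)/(4*s^2 + s - 3)
Step 2 - apply the feedback formula to F4, F5: 1/(4*s^2 + s - 2)
Step 3 - close the feedback loop around [F4/(1+F4*F5)], F6: 1/(4*s^2 + s - 1)
Step 4 - reduce the parallel group F1, (F2*F3), [[F4/(1+F4*F5)]/(1+[F4/(1+F4*F5)]*F6)]: (16*s^4 + 8*s^3 - 15*s^2 - 4*s + 1)/(16*s^4 + 8*s^3 - 15*s^2 - 4*s + 3)
That last expression is T(s); at s = 0 only the constant terms survive, so T(0) = 1/3.

Answer: 1/3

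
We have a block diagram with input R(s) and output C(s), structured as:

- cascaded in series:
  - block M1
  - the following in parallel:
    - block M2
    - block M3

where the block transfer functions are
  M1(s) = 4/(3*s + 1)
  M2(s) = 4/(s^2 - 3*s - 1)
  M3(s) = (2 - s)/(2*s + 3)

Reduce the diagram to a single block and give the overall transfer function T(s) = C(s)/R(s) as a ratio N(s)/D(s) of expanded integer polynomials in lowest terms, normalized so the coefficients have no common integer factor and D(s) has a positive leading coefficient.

Step 1: add M2, M3 (parallel) -> (-s^3 + 5*s^2 + 3*s + 10)/(2*s^3 - 3*s^2 - 11*s - 3)
Step 2: multiply M1, (M2+M3) (series), which is the overall transfer function T(s) = C(s)/R(s) in lowest terms

Therefore the answer is (-4*s^3 + 20*s^2 + 12*s + 40)/(6*s^4 - 7*s^3 - 36*s^2 - 20*s - 3).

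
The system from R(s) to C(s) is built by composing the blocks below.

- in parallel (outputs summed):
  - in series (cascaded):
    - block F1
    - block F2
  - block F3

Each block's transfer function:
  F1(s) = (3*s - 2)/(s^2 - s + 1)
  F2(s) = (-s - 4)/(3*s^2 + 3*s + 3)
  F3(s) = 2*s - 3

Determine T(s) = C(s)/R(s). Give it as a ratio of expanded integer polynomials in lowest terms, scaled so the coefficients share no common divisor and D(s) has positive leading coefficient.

The answer is (6*s^5 - 9*s^4 + 6*s^3 - 12*s^2 - 4*s - 1)/(3*s^4 + 3*s^2 + 3).

Reasoning:
[1] reduce the series chain F1, F2; result (-3*s^2 - 10*s + 8)/(3*s^4 + 3*s^2 + 3)
[2] combine (F1*F2), F3 in parallel, which is the overall transfer function T(s) = C(s)/R(s) in lowest terms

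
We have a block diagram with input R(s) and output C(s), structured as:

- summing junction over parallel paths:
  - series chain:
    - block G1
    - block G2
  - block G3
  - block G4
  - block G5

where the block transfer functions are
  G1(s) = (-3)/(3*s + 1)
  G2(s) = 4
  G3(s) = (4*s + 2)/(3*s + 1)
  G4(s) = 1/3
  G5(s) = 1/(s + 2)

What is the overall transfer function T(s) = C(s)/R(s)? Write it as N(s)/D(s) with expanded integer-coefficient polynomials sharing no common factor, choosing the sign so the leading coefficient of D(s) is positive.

Answer: (15*s^2 + 10*s - 55)/(9*s^2 + 21*s + 6)

Working:
Step 1: series reduction of G1, G2: (-12)/(3*s + 1)
Step 2: parallel reduction of (G1*G2), G3, G4, G5; the result is T(s) itself (integer coefficients, no common factor, positive leading denominator coefficient)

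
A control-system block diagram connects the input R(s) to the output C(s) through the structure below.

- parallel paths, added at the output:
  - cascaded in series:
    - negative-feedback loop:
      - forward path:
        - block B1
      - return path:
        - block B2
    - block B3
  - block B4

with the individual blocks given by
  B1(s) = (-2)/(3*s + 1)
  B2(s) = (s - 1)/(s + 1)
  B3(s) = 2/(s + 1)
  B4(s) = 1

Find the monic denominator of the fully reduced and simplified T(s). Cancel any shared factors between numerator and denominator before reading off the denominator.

Answer: s^2 + 2*s/3 + 1

Working:
Step 1. apply the feedback formula to B1, B2, giving (-2*s - 2)/(3*s^2 + 2*s + 3)
Step 2. series reduction of [B1/(1+B1*B2)], B3, giving (-4)/(3*s^2 + 2*s + 3)
Step 3. parallel reduction of ([B1/(1+B1*B2)]*B3), B4, giving (3*s^2 + 2*s - 1)/(3*s^2 + 2*s + 3)
T(s) is the step-3 result (common factors already cancelled). Leading coefficient of the denominator: 3. Divide through by 3 for the monic polynomial.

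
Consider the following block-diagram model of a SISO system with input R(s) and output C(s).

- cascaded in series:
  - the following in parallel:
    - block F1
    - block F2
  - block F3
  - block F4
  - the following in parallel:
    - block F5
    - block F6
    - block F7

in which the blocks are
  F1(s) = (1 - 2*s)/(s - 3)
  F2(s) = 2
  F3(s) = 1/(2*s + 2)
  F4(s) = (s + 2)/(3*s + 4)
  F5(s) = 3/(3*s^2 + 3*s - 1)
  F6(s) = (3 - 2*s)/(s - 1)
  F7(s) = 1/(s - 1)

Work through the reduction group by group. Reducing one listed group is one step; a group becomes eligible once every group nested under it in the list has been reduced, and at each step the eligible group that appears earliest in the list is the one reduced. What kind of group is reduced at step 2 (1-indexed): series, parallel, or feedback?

The answer is parallel.

Reasoning:
1. sum the parallel branches F1, F2
2. combine F5, F6, F7 in parallel
3. reduce the series chain (F1+F2), F3, F4, (F5+F6+F7)
So the answer for step 2 is parallel.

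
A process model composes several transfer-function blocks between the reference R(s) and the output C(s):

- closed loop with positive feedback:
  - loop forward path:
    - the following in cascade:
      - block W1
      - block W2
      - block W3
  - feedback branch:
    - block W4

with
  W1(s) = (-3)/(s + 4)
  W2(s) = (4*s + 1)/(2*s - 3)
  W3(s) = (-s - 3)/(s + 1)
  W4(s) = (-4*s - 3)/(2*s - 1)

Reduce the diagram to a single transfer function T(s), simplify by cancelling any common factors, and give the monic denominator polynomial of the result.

First reduce the diagram to T(s).

Step 1: series reduction of W1, W2, W3; result (12*s^2 + 39*s + 9)/(2*s^3 + 7*s^2 - 7*s - 12)
Step 2: apply the feedback formula to (W1*W2*W3), W4; result (24*s^3 + 66*s^2 - 21*s - 9)/(4*s^4 + 60*s^3 + 171*s^2 + 136*s + 39)
That last expression is T(s), already simplified. Scaling its denominator by 1/4 (the reciprocal of the leading coefficient) yields the monic denominator.

Answer: s^4 + 15*s^3 + 171*s^2/4 + 34*s + 39/4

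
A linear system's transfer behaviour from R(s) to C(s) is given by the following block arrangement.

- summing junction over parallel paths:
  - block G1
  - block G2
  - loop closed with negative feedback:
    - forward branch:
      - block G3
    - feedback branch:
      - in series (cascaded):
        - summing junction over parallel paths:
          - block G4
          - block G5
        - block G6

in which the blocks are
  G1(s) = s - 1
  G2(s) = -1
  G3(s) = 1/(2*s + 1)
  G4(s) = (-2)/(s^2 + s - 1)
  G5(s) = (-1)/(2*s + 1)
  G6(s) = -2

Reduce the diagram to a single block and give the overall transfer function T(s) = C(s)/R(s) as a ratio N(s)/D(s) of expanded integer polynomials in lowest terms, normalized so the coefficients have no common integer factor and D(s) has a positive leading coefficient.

The answer is (4*s^5 - 11*s^3 + 4*s^2 - 14*s - 3)/(4*s^4 + 8*s^3 + 3*s^2 + 7*s + 1).

Reasoning:
Step 1: parallel reduction of G4, G5 = (-s^2 - 5*s - 1)/(2*s^3 + 3*s^2 - s - 1)
Step 2: combine (G4+G5), G6 in series = (2*s^2 + 10*s + 2)/(2*s^3 + 3*s^2 - s - 1)
Step 3: collapse the loop (G3 forward, ((G4+G5)*G6) return) = (2*s^3 + 3*s^2 - s - 1)/(4*s^4 + 8*s^3 + 3*s^2 + 7*s + 1)
Step 4: add G1, G2, [G3/(1+G3*((G4+G5)*G6))] (parallel): this yields T(s), and no further normalization is needed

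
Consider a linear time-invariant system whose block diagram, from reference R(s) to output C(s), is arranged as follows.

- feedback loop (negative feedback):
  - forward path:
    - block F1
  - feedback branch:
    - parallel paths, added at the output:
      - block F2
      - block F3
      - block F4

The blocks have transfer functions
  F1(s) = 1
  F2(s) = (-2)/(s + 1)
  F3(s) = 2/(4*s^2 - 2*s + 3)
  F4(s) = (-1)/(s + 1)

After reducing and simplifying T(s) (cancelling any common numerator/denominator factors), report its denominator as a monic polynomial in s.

1. add F2, F3, F4 (parallel) gives (-12*s^2 + 8*s - 7)/(4*s^3 + 2*s^2 + s + 3)
2. collapse the loop (F1 forward, (F2+F3+F4) return) gives (4*s^3 + 2*s^2 + s + 3)/(4*s^3 - 10*s^2 + 9*s - 4)
T(s) is the step-2 result (common factors already cancelled). Leading coefficient of the denominator: 4. Divide through by 4 for the monic polynomial.

Answer: s^3 - 5*s^2/2 + 9*s/4 - 1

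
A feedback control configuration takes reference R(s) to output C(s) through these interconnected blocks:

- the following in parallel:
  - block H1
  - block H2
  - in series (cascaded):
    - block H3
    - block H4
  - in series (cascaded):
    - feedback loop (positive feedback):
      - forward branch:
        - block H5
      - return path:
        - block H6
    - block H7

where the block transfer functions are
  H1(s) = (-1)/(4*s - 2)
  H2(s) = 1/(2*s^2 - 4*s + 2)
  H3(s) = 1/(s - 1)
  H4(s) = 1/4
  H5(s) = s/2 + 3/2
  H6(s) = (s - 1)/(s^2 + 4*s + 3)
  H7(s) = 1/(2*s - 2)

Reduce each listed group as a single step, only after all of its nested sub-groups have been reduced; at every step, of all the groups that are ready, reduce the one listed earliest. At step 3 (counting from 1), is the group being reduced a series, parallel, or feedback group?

Step 1: cascade H3, H4
Step 2: close the feedback loop around H5, H6
Step 3: cascade [H5/(1-H5*H6)], H7
Step 4: combine H1, H2, (H3*H4), ([H5/(1-H5*H6)]*H7) in parallel
The group at step 3 is a series group.

Hence the answer: series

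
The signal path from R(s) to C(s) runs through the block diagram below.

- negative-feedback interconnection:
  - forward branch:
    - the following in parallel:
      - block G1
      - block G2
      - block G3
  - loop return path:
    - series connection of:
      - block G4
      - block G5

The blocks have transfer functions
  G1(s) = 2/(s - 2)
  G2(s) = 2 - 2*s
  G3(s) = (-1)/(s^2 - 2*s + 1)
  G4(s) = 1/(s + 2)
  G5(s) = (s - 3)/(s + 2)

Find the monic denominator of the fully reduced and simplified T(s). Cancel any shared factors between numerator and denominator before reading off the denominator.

[1] reduce the parallel group G1, G2, G3, giving (-2*s^4 + 10*s^3 - 16*s^2 + 9*s)/(s^3 - 4*s^2 + 5*s - 2)
[2] series reduction of G4, G5, giving (s - 3)/(s^2 + 4*s + 4)
[3] reduce the feedback loop with forward (G1+G2+G3) and return (G4*G5), giving (2*s^6 - 2*s^5 - 16*s^4 + 15*s^3 + 28*s^2 - 36*s)/(s^5 - 16*s^4 + 53*s^3 - 59*s^2 + 15*s + 8)
That last expression is T(s), already simplified, and its denominator is already monic.

Hence the answer: s^5 - 16*s^4 + 53*s^3 - 59*s^2 + 15*s + 8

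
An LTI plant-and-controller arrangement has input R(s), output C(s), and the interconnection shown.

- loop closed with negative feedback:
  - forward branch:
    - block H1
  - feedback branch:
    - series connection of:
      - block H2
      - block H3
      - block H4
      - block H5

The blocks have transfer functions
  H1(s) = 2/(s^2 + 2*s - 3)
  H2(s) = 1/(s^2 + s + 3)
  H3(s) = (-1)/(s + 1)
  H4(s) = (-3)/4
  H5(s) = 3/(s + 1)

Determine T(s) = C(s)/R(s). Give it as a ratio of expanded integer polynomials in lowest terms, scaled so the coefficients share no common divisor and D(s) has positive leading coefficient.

[1] series reduction of H2, H3, H4, H5; result 9/(4*s^4 + 12*s^3 + 24*s^2 + 28*s + 12)
[2] close the feedback loop around H1, (H2*H3*H4*H5), which is the overall transfer function T(s) = C(s)/R(s) in lowest terms

Therefore the answer is (4*s^4 + 12*s^3 + 24*s^2 + 28*s + 12)/(2*s^6 + 10*s^5 + 18*s^4 + 20*s^3 - 2*s^2 - 30*s - 9).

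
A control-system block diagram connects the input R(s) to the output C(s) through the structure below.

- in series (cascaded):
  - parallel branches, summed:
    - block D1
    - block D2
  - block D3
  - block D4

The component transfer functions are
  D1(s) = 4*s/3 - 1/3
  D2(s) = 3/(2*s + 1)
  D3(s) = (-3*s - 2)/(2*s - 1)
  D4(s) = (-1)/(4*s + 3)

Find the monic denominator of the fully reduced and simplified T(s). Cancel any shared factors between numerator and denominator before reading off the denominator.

[1] combine D1, D2 in parallel; result (8*s^2 + 2*s + 8)/(6*s + 3)
[2] reduce the series chain (D1+D2), D3, D4; result (24*s^3 + 22*s^2 + 28*s + 16)/(48*s^3 + 36*s^2 - 12*s - 9)
The result of step 2 is T(s) in lowest terms. Its denominator has leading coefficient 48; dividing the denominator through by 48 makes it monic.

Answer: s^3 + 3*s^2/4 - s/4 - 3/16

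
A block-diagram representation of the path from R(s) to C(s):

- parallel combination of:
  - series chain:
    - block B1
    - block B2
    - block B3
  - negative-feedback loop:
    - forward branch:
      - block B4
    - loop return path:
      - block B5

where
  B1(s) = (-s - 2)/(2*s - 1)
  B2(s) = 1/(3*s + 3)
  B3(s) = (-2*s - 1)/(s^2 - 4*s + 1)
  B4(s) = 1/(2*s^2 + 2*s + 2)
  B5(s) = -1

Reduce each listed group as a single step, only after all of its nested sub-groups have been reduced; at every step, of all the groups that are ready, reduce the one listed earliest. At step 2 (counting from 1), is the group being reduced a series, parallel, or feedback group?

Answer: feedback

Working:
Step 1: combine B1, B2, B3 in series
Step 2: close the feedback loop around B4, B5
Step 3: parallel reduction of (B1*B2*B3), [B4/(1+B4*B5)]
Step 2 collapses a feedback group.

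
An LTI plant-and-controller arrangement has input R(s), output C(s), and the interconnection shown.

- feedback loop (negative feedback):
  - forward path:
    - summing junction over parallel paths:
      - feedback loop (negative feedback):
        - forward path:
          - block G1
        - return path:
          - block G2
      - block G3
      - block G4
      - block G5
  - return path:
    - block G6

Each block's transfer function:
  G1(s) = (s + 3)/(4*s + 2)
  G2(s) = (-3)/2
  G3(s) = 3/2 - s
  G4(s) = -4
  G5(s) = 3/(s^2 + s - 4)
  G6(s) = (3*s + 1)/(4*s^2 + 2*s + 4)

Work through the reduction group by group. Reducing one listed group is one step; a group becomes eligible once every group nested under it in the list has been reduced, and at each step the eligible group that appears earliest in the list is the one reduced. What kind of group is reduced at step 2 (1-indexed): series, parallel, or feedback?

[1] reduce the feedback loop with forward G1 and return G2
[2] parallel reduction of [G1/(1+G1*G2)], G3, G4, G5
[3] reduce the feedback loop with forward ([G1/(1+G1*G2)]+G3+G4+G5) and return G6
At step 2 the group reduced is parallel.

Therefore the answer is parallel.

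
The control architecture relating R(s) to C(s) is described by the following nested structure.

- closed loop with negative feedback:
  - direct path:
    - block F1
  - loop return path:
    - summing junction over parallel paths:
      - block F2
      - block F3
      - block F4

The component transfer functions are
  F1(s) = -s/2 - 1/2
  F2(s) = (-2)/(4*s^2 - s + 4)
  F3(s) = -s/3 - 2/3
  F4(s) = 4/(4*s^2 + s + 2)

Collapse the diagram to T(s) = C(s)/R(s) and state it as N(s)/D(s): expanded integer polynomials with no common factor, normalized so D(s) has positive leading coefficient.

First reduce the diagram to T(s).

1. add F2, F3, F4 (parallel) -> (-16*s^5 - 32*s^4 - 23*s^3 - 24*s^2 - 30*s + 20)/(48*s^4 + 69*s^2 + 6*s + 24)
2. close the feedback loop around F1, (F2+F3+F4); the result is T(s) itself (integer coefficients, no common factor, positive leading denominator coefficient)

Answer: (-48*s^5 - 48*s^4 - 69*s^3 - 75*s^2 - 30*s - 24)/(16*s^6 + 48*s^5 + 151*s^4 + 47*s^3 + 192*s^2 + 22*s + 28)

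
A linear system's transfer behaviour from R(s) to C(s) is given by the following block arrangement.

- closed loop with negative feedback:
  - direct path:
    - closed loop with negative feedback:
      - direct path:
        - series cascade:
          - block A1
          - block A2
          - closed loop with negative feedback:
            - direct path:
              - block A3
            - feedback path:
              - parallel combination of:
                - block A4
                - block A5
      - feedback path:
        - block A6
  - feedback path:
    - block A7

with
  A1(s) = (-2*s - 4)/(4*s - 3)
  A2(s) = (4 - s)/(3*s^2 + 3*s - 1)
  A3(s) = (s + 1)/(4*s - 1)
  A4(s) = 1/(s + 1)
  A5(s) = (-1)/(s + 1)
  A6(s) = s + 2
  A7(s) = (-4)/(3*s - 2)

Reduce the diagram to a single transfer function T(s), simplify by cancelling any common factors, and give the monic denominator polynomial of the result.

(1) reduce the parallel group A4, A5 gives 0
(2) reduce the feedback loop with forward A3 and return (A4+A5) gives (s + 1)/(4*s - 1)
(3) multiply A1, A2, [A3/(1+A3*(A4+A5))] (series) gives (2*s^3 - 2*s^2 - 20*s - 16)/(48*s^4 - 55*s^2 + 25*s - 3)
(4) reduce the feedback loop with forward (A1*A2*[A3/(1+A3*(A4+A5))]) and return A6 gives (2*s^3 - 2*s^2 - 20*s - 16)/(50*s^4 + 2*s^3 - 79*s^2 - 31*s - 35)
(5) collapse the loop ([(A1*A2*[A3/(1+A3*(A4+A5))])/(1+(A1*A2*[A3/(1+A3*(A4+A5))])*A6)] forward, A7 return) gives (6*s^4 - 10*s^3 - 56*s^2 - 8*s + 32)/(150*s^5 - 94*s^4 - 249*s^3 + 73*s^2 + 37*s + 134)
Step 5 gives the fully reduced T(s), with no common factor left to cancel. The denominator's leading coefficient is 150, so divide each of its coefficients by 150 to get the monic form.

Therefore the answer is s^5 - 47*s^4/75 - 83*s^3/50 + 73*s^2/150 + 37*s/150 + 67/75.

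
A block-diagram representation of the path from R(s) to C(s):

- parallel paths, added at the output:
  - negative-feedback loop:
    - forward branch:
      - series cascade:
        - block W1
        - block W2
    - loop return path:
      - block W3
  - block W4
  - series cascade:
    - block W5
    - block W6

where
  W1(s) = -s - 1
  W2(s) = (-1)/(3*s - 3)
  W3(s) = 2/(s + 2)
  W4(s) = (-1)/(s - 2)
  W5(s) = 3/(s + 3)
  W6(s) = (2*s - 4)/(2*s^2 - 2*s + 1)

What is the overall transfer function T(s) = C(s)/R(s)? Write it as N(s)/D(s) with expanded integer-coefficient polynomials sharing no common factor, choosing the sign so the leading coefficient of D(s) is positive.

Step 1. multiply W1, W2 (series) gives (s + 1)/(3*s - 3)
Step 2. reduce the feedback loop with forward (W1*W2) and return W3 gives (s^2 + 3*s + 2)/(3*s^2 + 5*s - 4)
Step 3. reduce the series chain W5, W6 gives (6*s - 12)/(2*s^3 + 4*s^2 - 5*s + 3)
Step 4. add [(W1*W2)/(1+(W1*W2)*W3)], W4, (W5*W6) (parallel), which is the overall transfer function T(s) = C(s)/R(s) in lowest terms

Final answer: (2*s^6 - 13*s^4 - 65*s^3 - 33*s^2 + 189*s - 96)/(6*s^6 + 10*s^5 - 47*s^4 - 26*s^3 + 99*s^2 - 82*s + 24)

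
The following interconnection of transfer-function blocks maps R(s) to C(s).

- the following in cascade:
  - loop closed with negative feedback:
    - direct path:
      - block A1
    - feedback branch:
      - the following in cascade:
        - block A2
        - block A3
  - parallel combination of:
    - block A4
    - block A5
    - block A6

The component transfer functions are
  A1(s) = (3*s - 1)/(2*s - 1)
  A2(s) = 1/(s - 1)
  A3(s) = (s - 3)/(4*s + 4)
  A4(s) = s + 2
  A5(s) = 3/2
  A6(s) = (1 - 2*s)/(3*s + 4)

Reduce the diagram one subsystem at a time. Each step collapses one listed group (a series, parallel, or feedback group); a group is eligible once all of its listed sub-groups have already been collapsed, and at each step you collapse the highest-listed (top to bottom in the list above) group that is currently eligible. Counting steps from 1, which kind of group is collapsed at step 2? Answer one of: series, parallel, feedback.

Step 1: multiply A2, A3 (series)
Step 2: close the feedback loop around A1, (A2*A3)
Step 3: parallel reduction of A4, A5, A6
Step 4: cascade [A1/(1+A1*(A2*A3))], (A4+A5+A6)
Step 2: feedback.

Final answer: feedback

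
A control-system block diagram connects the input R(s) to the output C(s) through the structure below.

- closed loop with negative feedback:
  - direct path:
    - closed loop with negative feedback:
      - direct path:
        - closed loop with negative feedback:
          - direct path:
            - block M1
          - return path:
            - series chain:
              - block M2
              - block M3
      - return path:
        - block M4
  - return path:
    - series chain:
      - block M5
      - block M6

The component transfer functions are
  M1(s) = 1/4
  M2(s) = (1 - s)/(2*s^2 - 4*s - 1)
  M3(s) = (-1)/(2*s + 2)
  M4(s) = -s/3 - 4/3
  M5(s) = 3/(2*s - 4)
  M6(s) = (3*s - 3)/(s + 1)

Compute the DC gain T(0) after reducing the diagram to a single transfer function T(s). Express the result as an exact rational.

Answer: 12/65

Working:
Step 1: multiply M2, M3 (series) -> (s - 1)/(4*s^3 - 4*s^2 - 10*s - 2)
Step 2: apply the feedback formula to M1, (M2*M3) -> (4*s^3 - 4*s^2 - 10*s - 2)/(16*s^3 - 16*s^2 - 39*s - 9)
Step 3: apply the feedback formula to [M1/(1+M1*(M2*M3))], M4 -> (-12*s^3 + 12*s^2 + 30*s + 6)/(4*s^4 - 36*s^3 + 22*s^2 + 75*s + 19)
Step 4: series reduction of M5, M6 -> (9*s - 9)/(2*s^2 - 2*s - 4)
Step 5: feedback reduction of [[M1/(1+M1*(M2*M3))]/(1+[M1/(1+M1*(M2*M3))]*M4)], (M5*M6) -> (-12*s^4 + 36*s^3 + 6*s^2 - 54*s - 12)/(4*s^5 - 44*s^4 + 40*s^3 + 193*s^2 - 212*s - 65)
Evaluating the step-5 result (the overall T(s)) at s = 0 gives T(0) = -12/(-65) = 12/65.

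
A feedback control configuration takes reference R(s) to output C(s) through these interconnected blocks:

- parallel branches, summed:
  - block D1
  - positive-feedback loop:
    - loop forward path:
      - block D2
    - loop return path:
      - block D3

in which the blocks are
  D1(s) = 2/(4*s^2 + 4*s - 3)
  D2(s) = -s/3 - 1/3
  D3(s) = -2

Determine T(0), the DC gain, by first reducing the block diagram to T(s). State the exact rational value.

Step 1 - collapse the loop (D2 forward, D3 return) = (s + 1)/(2*s - 1)
Step 2 - reduce the parallel group D1, [D2/(1-D2*D3)] = (2*s^2 + 5*s + 5)/(4*s^2 + 4*s - 3)
Step 2 gives the overall T(s). Then T(0) = 5/(-3) = -5/3.

Hence the answer: -5/3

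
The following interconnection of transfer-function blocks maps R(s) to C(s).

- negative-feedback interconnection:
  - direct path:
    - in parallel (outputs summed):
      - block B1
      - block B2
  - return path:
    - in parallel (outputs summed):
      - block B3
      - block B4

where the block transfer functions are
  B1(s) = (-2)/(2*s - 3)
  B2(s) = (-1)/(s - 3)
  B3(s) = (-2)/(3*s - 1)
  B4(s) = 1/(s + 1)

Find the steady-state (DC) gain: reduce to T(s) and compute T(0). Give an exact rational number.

First reduce the diagram to T(s).

Step 1 - add B1, B2 (parallel), giving (9 - 4*s)/(2*s^2 - 9*s + 9)
Step 2 - combine B3, B4 in parallel, giving (s - 3)/(3*s^2 + 2*s - 1)
Step 3 - collapse the loop ((B1+B2) forward, (B3+B4) return), giving (-12*s^3 + 19*s^2 + 22*s - 9)/(6*s^4 - 23*s^3 + 3*s^2 + 48*s - 36)
Step 3 gives the overall T(s). Then T(0) = -9/(-36) = 1/4.

Answer: 1/4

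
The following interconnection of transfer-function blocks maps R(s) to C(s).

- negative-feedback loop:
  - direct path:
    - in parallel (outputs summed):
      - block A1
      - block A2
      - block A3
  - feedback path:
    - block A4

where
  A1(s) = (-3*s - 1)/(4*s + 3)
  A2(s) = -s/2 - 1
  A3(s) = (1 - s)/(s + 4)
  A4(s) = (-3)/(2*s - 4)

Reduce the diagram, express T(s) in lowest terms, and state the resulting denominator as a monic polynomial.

First reduce the diagram to T(s).

Step 1: add A1, A2, A3 (parallel): (-4*s^3 - 41*s^2 - 74*s - 26)/(8*s^2 + 38*s + 24)
Step 2: apply the feedback formula to (A1+A2+A3), A4: (-8*s^4 - 66*s^3 + 16*s^2 + 244*s + 104)/(28*s^3 + 167*s^2 + 118*s - 18)
T(s) is the step-2 result (common factors already cancelled). Leading coefficient of the denominator: 28. Divide through by 28 for the monic polynomial.

Answer: s^3 + 167*s^2/28 + 59*s/14 - 9/14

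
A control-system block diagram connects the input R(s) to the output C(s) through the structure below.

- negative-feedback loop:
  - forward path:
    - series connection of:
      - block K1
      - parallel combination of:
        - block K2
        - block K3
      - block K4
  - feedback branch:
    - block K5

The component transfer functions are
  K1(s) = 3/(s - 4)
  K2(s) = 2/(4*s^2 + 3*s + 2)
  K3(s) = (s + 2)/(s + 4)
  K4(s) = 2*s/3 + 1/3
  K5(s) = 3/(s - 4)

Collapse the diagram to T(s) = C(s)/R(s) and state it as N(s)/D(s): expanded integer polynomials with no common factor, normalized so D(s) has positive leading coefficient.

Answer: (8*s^5 - 6*s^4 - 73*s^3 - 90*s^2 - 124*s - 48)/(4*s^5 + 11*s^4 + 4*s^3 + 293*s^2 + 262*s + 164)

Working:
Step 1. sum the parallel branches K2, K3, giving (4*s^3 + 11*s^2 + 10*s + 12)/(4*s^3 + 19*s^2 + 14*s + 8)
Step 2. reduce the series chain K1, (K2+K3), K4, giving (8*s^4 + 26*s^3 + 31*s^2 + 34*s + 12)/(4*s^4 + 3*s^3 - 62*s^2 - 48*s - 32)
Step 3. apply the feedback formula to (K1*(K2+K3)*K4), K5, which is the overall transfer function T(s) = C(s)/R(s) in lowest terms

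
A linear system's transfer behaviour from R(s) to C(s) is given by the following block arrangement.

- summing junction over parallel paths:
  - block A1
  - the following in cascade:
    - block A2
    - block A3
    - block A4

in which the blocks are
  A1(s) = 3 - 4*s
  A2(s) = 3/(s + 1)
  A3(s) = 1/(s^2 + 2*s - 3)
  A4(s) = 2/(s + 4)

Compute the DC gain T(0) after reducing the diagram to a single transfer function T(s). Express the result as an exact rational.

Reducing step by step:

[1] series reduction of A2, A3, A4 gives 6/(s^4 + 7*s^3 + 11*s^2 - 7*s - 12)
[2] sum the parallel branches A1, (A2*A3*A4) gives (-4*s^5 - 25*s^4 - 23*s^3 + 61*s^2 + 27*s - 30)/(s^4 + 7*s^3 + 11*s^2 - 7*s - 12)
The step-2 result is T(s). Setting s = 0: T(0) = -30/(-12) = 5/2.

Answer: 5/2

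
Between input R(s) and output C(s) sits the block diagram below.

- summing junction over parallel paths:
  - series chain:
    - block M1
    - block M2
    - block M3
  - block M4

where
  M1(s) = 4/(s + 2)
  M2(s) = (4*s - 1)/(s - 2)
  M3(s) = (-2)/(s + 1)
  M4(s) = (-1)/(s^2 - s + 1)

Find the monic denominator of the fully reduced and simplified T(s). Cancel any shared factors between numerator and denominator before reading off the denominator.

Answer: s^5 - 4*s^3 + s^2 - 4

Working:
Step 1 - cascade M1, M2, M3 -> (8 - 32*s)/(s^3 + s^2 - 4*s - 4)
Step 2 - add (M1*M2*M3), M4 (parallel) -> (-33*s^3 + 39*s^2 - 36*s + 12)/(s^5 - 4*s^3 + s^2 - 4)
Step 2 gives the fully reduced T(s), with no common factor left to cancel. The denominator is already monic (leading coefficient 1).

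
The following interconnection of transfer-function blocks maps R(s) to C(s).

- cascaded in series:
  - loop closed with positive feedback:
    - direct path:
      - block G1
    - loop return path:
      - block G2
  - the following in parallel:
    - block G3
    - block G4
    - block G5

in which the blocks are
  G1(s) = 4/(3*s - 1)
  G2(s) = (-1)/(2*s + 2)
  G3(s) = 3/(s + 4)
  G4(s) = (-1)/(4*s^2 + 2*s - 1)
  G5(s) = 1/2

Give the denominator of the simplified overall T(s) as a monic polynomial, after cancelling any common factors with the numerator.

Reducing step by step:

Step 1: feedback reduction of G1, G2 gives (4*s + 4)/(3*s^2 + 2*s + 1)
Step 2: combine G3, G4, G5 in parallel gives (4*s^3 + 42*s^2 + 17*s - 18)/(8*s^3 + 36*s^2 + 14*s - 8)
Step 3: reduce the series chain [G1/(1-G1*G2)], (G3+G4+G5) gives (8*s^4 + 92*s^3 + 118*s^2 - 2*s - 36)/(12*s^5 + 62*s^4 + 61*s^3 + 20*s^2 - s - 4)
No further cancellation is possible in the step-3 result, so that is T(s). Its denominator becomes monic after dividing by the leading coefficient 12.

Answer: s^5 + 31*s^4/6 + 61*s^3/12 + 5*s^2/3 - s/12 - 1/3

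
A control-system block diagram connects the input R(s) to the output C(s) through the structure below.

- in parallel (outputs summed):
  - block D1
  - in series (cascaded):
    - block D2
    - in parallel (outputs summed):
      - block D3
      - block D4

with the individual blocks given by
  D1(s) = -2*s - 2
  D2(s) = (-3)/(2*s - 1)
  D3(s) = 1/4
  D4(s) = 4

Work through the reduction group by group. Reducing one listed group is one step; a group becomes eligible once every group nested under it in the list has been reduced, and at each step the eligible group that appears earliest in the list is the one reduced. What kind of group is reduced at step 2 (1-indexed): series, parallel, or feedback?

Step 1. add D3, D4 (parallel)
Step 2. series reduction of D2, (D3+D4)
Step 3. add D1, (D2*(D3+D4)) (parallel)
So the answer for step 2 is series.

Final answer: series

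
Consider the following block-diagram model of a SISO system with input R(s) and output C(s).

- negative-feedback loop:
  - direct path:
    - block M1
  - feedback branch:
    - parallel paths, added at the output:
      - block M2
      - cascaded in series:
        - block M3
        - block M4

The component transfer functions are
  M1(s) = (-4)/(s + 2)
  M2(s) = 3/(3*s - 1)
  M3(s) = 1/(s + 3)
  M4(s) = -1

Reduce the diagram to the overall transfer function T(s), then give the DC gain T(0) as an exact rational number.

[1] combine M3, M4 in series; result (-1)/(s + 3)
[2] parallel reduction of M2, (M3*M4); result 10/(3*s^2 + 8*s - 3)
[3] reduce the feedback loop with forward M1 and return (M2+(M3*M4)); result (-12*s^2 - 32*s + 12)/(3*s^3 + 14*s^2 + 13*s - 46)
Step 3 gives the overall T(s). Then T(0) = 12/(-46) = -6/23.

Therefore the answer is -6/23.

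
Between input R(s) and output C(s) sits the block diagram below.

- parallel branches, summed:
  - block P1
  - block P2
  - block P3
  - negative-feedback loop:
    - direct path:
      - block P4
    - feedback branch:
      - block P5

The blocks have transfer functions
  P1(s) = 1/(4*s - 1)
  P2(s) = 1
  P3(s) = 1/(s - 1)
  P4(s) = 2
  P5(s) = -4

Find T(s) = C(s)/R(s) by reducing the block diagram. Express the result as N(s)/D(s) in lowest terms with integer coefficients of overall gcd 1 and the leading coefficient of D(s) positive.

Step 1: close the feedback loop around P4, P5; result (-2)/7
Step 2: add P1, P2, P3, [P4/(1+P4*P5)] (parallel), giving the overall T(s)

Final answer: (20*s^2 + 10*s - 9)/(28*s^2 - 35*s + 7)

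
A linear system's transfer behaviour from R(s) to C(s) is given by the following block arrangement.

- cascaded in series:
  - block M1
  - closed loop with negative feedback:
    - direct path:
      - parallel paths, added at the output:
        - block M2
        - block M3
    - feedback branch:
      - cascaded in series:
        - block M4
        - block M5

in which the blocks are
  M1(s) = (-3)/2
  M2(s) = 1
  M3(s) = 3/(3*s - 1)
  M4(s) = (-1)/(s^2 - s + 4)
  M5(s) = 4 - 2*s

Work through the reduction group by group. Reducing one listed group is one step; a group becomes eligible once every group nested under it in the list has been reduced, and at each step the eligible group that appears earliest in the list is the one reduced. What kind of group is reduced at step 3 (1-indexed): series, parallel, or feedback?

Step 1. parallel reduction of M2, M3
Step 2. combine M4, M5 in series
Step 3. collapse the loop ((M2+M3) forward, (M4*M5) return)
Step 4. multiply M1, [(M2+M3)/(1+(M2+M3)*(M4*M5))] (series)
So the answer for step 3 is feedback.

Answer: feedback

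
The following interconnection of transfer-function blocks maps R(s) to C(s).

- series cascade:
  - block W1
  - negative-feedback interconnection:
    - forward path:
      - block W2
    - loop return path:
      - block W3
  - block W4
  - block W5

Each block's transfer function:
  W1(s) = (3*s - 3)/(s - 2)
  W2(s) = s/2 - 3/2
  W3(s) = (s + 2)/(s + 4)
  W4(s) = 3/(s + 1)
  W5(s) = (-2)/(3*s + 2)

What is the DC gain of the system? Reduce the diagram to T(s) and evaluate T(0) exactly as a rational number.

Reducing step by step:

(1) collapse the loop (W2 forward, W3 return) gives (s^2 + s - 12)/(s^2 + s + 2)
(2) multiply W1, [W2/(1+W2*W3)], W4, W5 (series) gives (-18*s^3 + 234*s - 216)/(3*s^5 + 2*s^4 - 3*s^3 - 14*s^2 - 20*s - 8)
The step-2 result is T(s). Setting s = 0: T(0) = -216/(-8) = 27.

Answer: 27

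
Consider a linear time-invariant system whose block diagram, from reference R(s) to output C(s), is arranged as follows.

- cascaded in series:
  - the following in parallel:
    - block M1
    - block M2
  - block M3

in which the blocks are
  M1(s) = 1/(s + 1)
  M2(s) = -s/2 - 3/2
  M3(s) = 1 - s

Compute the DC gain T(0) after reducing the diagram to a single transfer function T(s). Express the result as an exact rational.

[1] add M1, M2 (parallel) gives (-s^2 - 4*s - 1)/(2*s + 2)
[2] combine (M1+M2), M3 in series gives (s^3 + 3*s^2 - 3*s - 1)/(2*s + 2)
That last expression is T(s); at s = 0 only the constant terms survive, so T(0) = -1/2.

Hence the answer: -1/2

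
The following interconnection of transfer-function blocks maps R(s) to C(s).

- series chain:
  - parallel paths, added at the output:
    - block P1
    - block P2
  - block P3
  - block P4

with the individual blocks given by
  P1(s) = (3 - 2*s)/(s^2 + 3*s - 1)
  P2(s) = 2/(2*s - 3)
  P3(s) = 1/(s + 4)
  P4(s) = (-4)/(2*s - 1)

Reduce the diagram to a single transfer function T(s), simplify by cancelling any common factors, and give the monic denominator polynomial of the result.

Reducing step by step:

[1] sum the parallel branches P1, P2, giving (-2*s^2 + 18*s - 11)/(2*s^3 + 3*s^2 - 11*s + 3)
[2] reduce the series chain (P1+P2), P3, P4, giving (8*s^2 - 72*s + 44)/(4*s^5 + 20*s^4 - 9*s^3 - 83*s^2 + 65*s - 12)
Step 2 gives the fully reduced T(s), with no common factor left to cancel. The denominator's leading coefficient is 4, so divide each of its coefficients by 4 to get the monic form.

Answer: s^5 + 5*s^4 - 9*s^3/4 - 83*s^2/4 + 65*s/4 - 3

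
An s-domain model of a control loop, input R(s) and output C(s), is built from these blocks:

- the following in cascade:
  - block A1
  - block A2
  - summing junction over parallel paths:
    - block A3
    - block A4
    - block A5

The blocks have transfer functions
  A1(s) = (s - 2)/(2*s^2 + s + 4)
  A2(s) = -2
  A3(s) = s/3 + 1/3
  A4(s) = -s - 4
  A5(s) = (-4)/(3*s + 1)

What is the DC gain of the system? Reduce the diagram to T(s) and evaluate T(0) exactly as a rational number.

(1) sum the parallel branches A3, A4, A5: (-6*s^2 - 35*s - 23)/(9*s + 3)
(2) reduce the series chain A1, A2, (A3+A4+A5): (12*s^3 + 46*s^2 - 94*s - 92)/(18*s^3 + 15*s^2 + 39*s + 12)
That last expression is T(s); at s = 0 only the constant terms survive, so T(0) = -92/12 = -23/3.

Therefore the answer is -23/3.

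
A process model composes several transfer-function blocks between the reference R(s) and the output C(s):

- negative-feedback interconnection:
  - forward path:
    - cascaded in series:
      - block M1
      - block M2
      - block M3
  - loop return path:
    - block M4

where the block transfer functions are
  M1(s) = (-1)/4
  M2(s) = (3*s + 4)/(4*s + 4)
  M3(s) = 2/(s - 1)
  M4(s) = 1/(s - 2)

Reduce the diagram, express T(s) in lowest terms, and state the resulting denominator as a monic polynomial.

First reduce the diagram to T(s).

1. series reduction of M1, M2, M3: (-3*s - 4)/(8*s^2 - 8)
2. close the feedback loop around (M1*M2*M3), M4: (-3*s^2 + 2*s + 8)/(8*s^3 - 16*s^2 - 11*s + 12)
T(s) is the step-2 result (common factors already cancelled). Leading coefficient of the denominator: 8. Divide through by 8 for the monic polynomial.

Answer: s^3 - 2*s^2 - 11*s/8 + 3/2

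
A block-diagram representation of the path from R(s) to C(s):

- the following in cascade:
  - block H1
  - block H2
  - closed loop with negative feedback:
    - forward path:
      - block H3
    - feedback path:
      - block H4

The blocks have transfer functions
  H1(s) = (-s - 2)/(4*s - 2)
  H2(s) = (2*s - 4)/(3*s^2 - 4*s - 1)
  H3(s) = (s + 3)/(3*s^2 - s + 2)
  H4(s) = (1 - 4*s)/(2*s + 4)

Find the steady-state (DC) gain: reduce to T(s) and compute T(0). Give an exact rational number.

[1] close the feedback loop around H3, H4, giving (2*s^2 + 10*s + 12)/(6*s^3 + 6*s^2 - 11*s + 11)
[2] cascade H1, H2, [H3/(1+H3*H4)], giving (-2*s^4 - 10*s^3 - 4*s^2 + 40*s + 48)/(36*s^6 - 30*s^5 - 120*s^4 + 205*s^3 - 137*s^2 + 11*s + 11)
DC gain: substitute s = 0 into T(s) from step 2: T(0) = 48/11.

Answer: 48/11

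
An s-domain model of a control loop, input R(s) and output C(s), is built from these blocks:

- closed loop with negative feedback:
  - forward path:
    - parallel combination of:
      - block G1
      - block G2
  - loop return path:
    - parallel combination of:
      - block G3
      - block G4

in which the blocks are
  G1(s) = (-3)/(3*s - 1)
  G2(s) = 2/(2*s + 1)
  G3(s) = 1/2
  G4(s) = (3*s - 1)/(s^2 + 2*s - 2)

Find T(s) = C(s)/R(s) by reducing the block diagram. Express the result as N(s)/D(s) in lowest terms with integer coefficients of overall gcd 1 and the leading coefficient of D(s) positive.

(1) add G1, G2 (parallel) -> (-5)/(6*s^2 + s - 1)
(2) add G3, G4 (parallel) -> (s^2 + 8*s - 4)/(2*s^2 + 4*s - 4)
(3) collapse the loop ((G1+G2) forward, (G3+G4) return): this yields T(s), and no further normalization is needed

Answer: (-10*s^2 - 20*s + 20)/(12*s^4 + 26*s^3 - 27*s^2 - 48*s + 24)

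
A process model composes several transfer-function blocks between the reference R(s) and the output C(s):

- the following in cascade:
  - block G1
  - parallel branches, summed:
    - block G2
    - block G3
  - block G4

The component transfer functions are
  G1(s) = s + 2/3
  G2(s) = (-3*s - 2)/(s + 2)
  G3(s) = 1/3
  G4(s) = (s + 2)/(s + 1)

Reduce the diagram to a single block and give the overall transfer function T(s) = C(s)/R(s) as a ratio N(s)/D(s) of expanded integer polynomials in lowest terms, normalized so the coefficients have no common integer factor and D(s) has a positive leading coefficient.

1. add G2, G3 (parallel) = (-8*s - 4)/(3*s + 6)
2. combine G1, (G2+G3), G4 in series, which is the overall transfer function T(s) = C(s)/R(s) in lowest terms

Answer: (-24*s^2 - 28*s - 8)/(9*s + 9)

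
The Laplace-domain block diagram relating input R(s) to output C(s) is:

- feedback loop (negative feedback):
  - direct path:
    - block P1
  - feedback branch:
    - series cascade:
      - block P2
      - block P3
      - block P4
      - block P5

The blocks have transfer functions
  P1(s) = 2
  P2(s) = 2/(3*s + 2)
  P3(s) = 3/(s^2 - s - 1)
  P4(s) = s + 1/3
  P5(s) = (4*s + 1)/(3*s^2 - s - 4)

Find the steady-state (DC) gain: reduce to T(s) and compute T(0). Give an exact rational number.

(1) cascade P2, P3, P4, P5 -> (24*s^2 + 14*s + 2)/(9*s^5 - 6*s^4 - 26*s^3 + 3*s^2 + 22*s + 8)
(2) collapse the loop (P1 forward, (P2*P3*P4*P5) return) -> (18*s^5 - 12*s^4 - 52*s^3 + 6*s^2 + 44*s + 16)/(9*s^5 - 6*s^4 - 26*s^3 + 51*s^2 + 50*s + 12)
Evaluating the step-2 result (the overall T(s)) at s = 0 gives T(0) = 16/12 = 4/3.

Answer: 4/3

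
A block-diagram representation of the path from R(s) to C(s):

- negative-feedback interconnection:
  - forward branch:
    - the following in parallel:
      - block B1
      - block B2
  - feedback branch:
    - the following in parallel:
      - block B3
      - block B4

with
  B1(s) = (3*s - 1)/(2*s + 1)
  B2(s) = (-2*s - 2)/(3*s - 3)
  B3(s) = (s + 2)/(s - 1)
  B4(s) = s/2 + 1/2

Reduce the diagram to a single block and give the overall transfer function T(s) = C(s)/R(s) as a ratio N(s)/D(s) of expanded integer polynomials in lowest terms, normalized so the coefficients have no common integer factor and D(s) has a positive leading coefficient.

[1] reduce the parallel group B1, B2 -> (5*s^2 - 18*s + 1)/(6*s^2 - 3*s - 3)
[2] parallel reduction of B3, B4 -> (s^2 + 2*s + 3)/(2*s - 2)
[3] feedback reduction of (B1+B2), (B3+B4), which is the overall transfer function T(s) = C(s)/R(s) in lowest terms

Therefore the answer is (10*s^3 - 46*s^2 + 38*s - 2)/(5*s^4 + 4*s^3 - 38*s^2 - 52*s + 9).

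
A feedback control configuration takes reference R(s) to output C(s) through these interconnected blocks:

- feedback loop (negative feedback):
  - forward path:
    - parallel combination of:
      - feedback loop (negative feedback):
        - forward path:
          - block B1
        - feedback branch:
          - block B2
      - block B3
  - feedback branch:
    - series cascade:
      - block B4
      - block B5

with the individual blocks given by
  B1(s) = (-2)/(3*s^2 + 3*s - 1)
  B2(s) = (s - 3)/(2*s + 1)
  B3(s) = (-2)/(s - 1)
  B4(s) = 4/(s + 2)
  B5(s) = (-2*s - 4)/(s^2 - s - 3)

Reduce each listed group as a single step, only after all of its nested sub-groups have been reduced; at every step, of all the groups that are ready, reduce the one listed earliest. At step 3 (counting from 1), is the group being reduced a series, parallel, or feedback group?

Answer: series

Working:
Step 1: close the feedback loop around B1, B2
Step 2: parallel reduction of [B1/(1+B1*B2)], B3
Step 3: cascade B4, B5
Step 4: collapse the loop (([B1/(1+B1*B2)]+B3) forward, (B4*B5) return)
The group at step 3 is a series group.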